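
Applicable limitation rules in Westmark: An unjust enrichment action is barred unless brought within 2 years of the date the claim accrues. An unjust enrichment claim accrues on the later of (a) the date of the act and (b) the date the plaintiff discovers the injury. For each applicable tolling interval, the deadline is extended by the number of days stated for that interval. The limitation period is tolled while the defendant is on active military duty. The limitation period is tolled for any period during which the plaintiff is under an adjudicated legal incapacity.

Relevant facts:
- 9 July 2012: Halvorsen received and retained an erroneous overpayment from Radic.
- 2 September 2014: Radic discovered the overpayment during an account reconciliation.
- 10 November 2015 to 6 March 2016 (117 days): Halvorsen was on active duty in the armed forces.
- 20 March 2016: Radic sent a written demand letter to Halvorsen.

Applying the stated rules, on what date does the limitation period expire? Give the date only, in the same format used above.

Because discovery on 2 September 2014 post-dates the 9 July 2012 act, accrual under the later-of rule falls on 2 September 2014.
Adding the 2 years base period to 2 September 2014 gives a deadline of 2 September 2016, before any tolling.
The defendant's active military service from 10 November 2015 to 6 March 2016 tolled the period for 117 days, extending the deadline to 28 December 2016.
Nothing else in the chronology tolls or restarts the period.

28 December 2016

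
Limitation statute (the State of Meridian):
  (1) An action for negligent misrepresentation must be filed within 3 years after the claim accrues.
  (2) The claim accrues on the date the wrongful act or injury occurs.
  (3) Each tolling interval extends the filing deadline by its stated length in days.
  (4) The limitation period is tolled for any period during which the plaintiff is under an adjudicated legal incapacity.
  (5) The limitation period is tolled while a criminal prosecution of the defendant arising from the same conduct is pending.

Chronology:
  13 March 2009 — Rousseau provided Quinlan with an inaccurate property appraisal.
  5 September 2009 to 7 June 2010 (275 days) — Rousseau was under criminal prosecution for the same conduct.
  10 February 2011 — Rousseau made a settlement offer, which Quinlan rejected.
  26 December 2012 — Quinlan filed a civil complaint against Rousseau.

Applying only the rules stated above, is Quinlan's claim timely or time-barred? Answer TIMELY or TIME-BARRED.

The limitation period began to run on 13 March 2009.
Adding the 3 years base period to 13 March 2009 gives a deadline of 13 March 2012, before any tolling.
Because the pending criminal prosecution ran from 5 September 2009 to 7 June 2010, the deadline is extended by 275 days to 13 December 2012.
None of the other events listed affects the running of the period under the stated rules.
The 26 December 2012 filing falls after the 13 December 2012 deadline; the claim is time-barred.

TIME-BARRED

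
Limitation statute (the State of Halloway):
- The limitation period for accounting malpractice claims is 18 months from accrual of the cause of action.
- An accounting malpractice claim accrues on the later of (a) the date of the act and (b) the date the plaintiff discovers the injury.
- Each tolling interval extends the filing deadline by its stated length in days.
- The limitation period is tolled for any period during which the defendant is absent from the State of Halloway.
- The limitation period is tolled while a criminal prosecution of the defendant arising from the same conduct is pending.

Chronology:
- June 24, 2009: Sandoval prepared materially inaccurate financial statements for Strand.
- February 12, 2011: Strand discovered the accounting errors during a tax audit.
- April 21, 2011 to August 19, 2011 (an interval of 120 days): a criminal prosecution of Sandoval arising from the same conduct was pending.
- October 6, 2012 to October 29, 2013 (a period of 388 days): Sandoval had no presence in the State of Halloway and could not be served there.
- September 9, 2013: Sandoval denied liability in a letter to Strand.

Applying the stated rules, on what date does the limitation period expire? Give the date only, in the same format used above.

January 2, 2014

Because discovery on February 12, 2011 post-dates the June 24, 2009 act, accrual under the later-of rule falls on February 12, 2011.
Adding the 18 months base period to February 12, 2011 gives a deadline of August 12, 2012, before any tolling.
The pending criminal prosecution from April 21, 2011 to August 19, 2011 tolled the period for 120 days, extending the deadline to December 10, 2012.
The defendant's absence from the jurisdiction from October 6, 2012 to October 29, 2013 tolled the period for 388 days, extending the deadline to January 2, 2014.
None of the other events listed affects the running of the period under the stated rules.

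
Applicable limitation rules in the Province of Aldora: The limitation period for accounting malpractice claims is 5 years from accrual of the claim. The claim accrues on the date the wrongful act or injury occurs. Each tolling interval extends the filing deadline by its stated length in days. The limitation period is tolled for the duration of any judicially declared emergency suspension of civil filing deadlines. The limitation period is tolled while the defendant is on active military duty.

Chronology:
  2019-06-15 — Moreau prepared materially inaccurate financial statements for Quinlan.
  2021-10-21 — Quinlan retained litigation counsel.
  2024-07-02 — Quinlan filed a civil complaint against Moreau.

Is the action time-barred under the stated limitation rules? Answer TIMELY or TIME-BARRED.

TIME-BARRED

The claim accrued on 2019-06-15, when the wrongful act occurred.
The untolled deadline — 5 years after 2019-06-15 — is 2024-06-15.
The other events in the timeline have no effect on the limitation period under the stated rules.
Filing on 2024-07-02 missed the 2024-06-15 deadline — the action is time-barred.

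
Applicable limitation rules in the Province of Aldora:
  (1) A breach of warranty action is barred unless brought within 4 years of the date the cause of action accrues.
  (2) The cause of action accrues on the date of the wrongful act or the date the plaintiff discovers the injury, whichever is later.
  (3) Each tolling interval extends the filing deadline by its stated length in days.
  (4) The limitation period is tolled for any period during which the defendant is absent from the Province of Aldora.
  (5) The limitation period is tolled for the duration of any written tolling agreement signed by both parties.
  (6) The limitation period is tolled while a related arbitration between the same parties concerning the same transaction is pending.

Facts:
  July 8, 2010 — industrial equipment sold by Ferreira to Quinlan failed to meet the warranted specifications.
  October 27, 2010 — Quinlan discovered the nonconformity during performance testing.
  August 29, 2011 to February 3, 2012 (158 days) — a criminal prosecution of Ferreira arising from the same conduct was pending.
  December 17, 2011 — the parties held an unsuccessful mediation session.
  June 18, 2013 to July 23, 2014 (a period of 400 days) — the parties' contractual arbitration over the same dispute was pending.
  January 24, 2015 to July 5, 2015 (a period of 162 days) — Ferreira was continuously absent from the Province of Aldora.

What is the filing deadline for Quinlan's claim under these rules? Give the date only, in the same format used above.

May 11, 2016

Taking the later of the act (July 8, 2010) and discovery (October 27, 2010), the claim accrued on October 27, 2010.
The untolled deadline — 4 years after October 27, 2010 — is October 27, 2014.
Because the pending related arbitration ran from June 18, 2013 to July 23, 2014, the deadline is extended by 400 days to December 1, 2015.
The defendant's absence from the jurisdiction from January 24, 2015 to July 5, 2015 tolled the period for 162 days, extending the deadline to May 11, 2016.
The pending criminal prosecution from August 29, 2011 to February 3, 2012 does not toll the period, because no stated rule makes a criminal prosecution a tolling event.
None of the other events listed affects the running of the period under the stated rules.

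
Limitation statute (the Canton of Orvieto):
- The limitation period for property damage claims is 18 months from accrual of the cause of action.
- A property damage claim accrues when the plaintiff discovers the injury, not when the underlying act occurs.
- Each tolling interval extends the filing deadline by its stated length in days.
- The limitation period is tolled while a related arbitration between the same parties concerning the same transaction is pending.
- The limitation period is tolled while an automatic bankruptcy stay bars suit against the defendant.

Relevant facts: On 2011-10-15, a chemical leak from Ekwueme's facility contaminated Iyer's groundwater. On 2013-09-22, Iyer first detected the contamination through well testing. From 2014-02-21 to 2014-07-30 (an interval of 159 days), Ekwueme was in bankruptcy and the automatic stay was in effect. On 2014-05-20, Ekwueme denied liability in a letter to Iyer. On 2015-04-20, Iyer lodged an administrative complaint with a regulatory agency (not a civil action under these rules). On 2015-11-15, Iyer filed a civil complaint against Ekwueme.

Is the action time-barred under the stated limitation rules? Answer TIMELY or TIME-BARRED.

The claim did not accrue until Iyer discovered the injury on 2013-09-22; the 2011-10-15 act date does not start the clock under the stated rule.
18 months from 2013-09-22 is 2015-03-22.
Because the automatic bankruptcy stay ran from 2014-02-21 to 2014-07-30, the deadline is extended by 159 days to 2015-08-28.
The other events in the timeline have no effect on the limitation period under the stated rules.
Iyer filed on 2015-11-15, after the 2015-08-28 deadline, so the action is time-barred.

TIME-BARRED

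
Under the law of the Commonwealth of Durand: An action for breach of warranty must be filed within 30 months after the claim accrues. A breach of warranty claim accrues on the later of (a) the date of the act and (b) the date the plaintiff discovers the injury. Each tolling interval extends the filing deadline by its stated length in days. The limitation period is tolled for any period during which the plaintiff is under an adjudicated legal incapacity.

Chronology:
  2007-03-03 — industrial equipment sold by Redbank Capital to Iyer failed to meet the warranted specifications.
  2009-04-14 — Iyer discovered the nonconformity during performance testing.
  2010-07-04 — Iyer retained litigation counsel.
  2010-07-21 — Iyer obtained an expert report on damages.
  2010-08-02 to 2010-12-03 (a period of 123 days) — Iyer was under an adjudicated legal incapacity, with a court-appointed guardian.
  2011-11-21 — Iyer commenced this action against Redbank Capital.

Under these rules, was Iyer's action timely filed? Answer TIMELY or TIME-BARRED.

TIMELY

The claim accrued on 2009-04-14 — the later of the 2007-03-03 act and the 2009-04-14 discovery.
Adding the 30 months base period to 2009-04-14 gives a deadline of 2011-10-14, before any tolling.
The period was tolled for 123 days by the plaintiff's legal incapacity (2010-08-02 to 2010-12-03), pushing the deadline to 2012-02-14.
The other events in the timeline have no effect on the limitation period under the stated rules.
The 2011-11-21 filing precedes the 2012-02-14 deadline; the claim is timely.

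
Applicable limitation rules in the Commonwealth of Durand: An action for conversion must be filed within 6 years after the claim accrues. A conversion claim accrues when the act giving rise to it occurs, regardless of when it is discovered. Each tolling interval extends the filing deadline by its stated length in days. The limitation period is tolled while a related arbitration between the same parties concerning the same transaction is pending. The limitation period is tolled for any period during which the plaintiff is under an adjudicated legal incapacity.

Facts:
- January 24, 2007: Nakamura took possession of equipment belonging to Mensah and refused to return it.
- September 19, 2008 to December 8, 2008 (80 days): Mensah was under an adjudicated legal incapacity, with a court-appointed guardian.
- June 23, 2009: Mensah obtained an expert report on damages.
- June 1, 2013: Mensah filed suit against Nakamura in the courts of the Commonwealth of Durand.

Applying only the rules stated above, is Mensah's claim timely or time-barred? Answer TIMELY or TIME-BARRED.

TIME-BARRED

The claim accrued on January 24, 2007, the date of the act.
The untolled deadline — 6 years after January 24, 2007 — is January 24, 2013.
Because the plaintiff's legal incapacity ran from September 19, 2008 to December 8, 2008, the deadline is extended by 80 days to April 14, 2013.
None of the other events listed affects the running of the period under the stated rules.
Mensah filed on June 1, 2013, after the April 14, 2013 deadline, so the action is time-barred.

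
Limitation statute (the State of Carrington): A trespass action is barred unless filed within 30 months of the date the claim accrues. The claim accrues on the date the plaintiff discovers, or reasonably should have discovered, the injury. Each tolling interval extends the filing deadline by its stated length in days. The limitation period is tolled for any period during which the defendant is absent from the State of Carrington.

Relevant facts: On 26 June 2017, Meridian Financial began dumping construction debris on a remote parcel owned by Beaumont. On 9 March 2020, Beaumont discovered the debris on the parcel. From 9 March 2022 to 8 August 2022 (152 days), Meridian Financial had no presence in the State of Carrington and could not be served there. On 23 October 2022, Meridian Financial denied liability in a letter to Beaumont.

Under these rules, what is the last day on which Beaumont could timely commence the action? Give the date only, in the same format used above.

Under the discovery rule, the claim accrued on 9 March 2020, when Beaumont discovered the injury — not on the 26 June 2017 date of the underlying act.
Adding the 30 months base period to 9 March 2020 gives a deadline of 9 September 2022, before any tolling.
Because the defendant's absence from the jurisdiction ran from 9 March 2022 to 8 August 2022, the deadline is extended by 152 days to 8 February 2023.
Nothing else in the chronology tolls or restarts the period.

8 February 2023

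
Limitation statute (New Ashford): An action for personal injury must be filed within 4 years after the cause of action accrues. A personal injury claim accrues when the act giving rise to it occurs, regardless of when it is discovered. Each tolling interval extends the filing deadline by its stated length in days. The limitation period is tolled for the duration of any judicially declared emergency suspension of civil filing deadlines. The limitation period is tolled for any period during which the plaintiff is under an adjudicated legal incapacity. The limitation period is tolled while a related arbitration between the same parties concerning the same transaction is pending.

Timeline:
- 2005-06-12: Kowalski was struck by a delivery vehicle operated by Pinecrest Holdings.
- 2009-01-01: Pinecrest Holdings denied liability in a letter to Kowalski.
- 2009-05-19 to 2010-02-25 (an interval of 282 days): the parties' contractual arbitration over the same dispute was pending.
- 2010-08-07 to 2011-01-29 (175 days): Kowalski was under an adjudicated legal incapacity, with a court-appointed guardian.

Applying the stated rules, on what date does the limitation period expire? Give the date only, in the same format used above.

The cause of action accrued on 2005-06-12, the date of the act.
Adding the 4 years base period to 2005-06-12 gives a deadline of 2009-06-12, before any tolling.
The pending related arbitration from 2009-05-19 to 2010-02-25 tolled the period for 282 days, extending the deadline to 2010-03-21.
The plaintiff's legal incapacity from 2010-08-07 to 2011-01-29 began after the period had already run on 2010-03-21, so it has no tolling effect.
The other events in the timeline have no effect on the limitation period under the stated rules.

2010-03-21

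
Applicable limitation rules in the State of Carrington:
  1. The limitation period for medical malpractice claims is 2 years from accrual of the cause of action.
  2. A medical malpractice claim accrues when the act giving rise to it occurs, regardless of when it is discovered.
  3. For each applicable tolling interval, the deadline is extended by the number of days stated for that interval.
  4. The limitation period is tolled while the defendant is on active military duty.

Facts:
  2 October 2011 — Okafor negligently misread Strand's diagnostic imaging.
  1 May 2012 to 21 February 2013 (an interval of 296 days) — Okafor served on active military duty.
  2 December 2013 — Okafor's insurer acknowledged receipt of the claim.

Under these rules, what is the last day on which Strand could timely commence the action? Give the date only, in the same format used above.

The cause of action accrued on 2 October 2011, the date of the act.
The untolled deadline — 2 years after 2 October 2011 — is 2 October 2013.
The period was tolled for 296 days by the defendant's active military service (1 May 2012 to 21 February 2013), pushing the deadline to 25 July 2014.
None of the other events listed affects the running of the period under the stated rules.

25 July 2014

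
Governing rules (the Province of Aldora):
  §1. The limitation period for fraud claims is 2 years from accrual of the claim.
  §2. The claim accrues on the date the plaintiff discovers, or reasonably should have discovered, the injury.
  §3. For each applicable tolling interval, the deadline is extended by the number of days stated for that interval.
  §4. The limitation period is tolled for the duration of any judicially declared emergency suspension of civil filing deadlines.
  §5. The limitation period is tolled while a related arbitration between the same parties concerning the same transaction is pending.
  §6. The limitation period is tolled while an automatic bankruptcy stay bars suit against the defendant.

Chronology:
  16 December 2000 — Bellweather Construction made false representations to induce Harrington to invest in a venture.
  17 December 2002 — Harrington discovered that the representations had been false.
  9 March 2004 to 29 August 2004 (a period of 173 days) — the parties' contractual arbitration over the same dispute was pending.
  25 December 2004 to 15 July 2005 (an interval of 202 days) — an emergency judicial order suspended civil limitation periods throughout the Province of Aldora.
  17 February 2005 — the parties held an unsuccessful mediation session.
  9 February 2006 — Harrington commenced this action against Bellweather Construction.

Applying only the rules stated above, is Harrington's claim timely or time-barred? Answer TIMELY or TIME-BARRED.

TIME-BARRED

Under the discovery rule, the claim accrued on 17 December 2002, when Harrington discovered the injury — not on the 16 December 2000 date of the underlying act.
2 years from 17 December 2002 is 17 December 2004.
The period was tolled for 173 days by the pending related arbitration (9 March 2004 to 29 August 2004), pushing the deadline to 8 June 2005.
The emergency suspension of filing deadlines from 25 December 2004 to 15 July 2005 tolled the period for 202 days, extending the deadline to 27 December 2005.
The other events in the timeline have no effect on the limitation period under the stated rules.
Harrington filed on 9 February 2006, after the 27 December 2005 deadline, so the action is time-barred.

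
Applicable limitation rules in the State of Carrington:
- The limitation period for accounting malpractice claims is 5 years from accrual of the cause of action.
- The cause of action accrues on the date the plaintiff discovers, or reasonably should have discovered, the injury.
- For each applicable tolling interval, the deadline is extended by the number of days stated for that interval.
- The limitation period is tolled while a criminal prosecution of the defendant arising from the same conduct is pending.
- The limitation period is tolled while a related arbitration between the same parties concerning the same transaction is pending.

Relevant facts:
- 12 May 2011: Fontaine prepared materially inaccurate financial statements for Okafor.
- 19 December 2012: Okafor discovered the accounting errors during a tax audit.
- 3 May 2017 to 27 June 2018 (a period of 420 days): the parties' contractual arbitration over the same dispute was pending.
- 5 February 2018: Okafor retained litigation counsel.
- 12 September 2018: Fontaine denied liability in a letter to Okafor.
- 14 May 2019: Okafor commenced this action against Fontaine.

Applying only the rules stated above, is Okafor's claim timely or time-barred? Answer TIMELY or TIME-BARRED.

Accrual is tied to discovery, so the period began on 19 December 2012 rather than on 12 May 2011 when the act occurred.
5 years from 19 December 2012 is 19 December 2017.
Because the pending related arbitration ran from 3 May 2017 to 27 June 2018, the deadline is extended by 420 days to 12 February 2019.
Nothing else in the chronology tolls or restarts the period.
Filing on 14 May 2019 missed the 12 February 2019 deadline — the action is time-barred.

TIME-BARRED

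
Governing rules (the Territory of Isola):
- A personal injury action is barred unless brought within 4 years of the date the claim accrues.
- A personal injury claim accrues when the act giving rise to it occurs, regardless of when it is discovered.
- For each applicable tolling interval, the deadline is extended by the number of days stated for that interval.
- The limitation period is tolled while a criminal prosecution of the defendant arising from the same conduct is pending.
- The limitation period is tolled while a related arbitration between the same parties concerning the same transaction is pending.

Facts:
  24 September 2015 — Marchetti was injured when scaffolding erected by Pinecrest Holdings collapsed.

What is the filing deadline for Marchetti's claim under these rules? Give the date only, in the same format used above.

The claim accrued on 24 September 2015, when the wrongful act occurred.
Adding the 4 years base period to 24 September 2015 gives a deadline of 24 September 2019, before any tolling.

24 September 2019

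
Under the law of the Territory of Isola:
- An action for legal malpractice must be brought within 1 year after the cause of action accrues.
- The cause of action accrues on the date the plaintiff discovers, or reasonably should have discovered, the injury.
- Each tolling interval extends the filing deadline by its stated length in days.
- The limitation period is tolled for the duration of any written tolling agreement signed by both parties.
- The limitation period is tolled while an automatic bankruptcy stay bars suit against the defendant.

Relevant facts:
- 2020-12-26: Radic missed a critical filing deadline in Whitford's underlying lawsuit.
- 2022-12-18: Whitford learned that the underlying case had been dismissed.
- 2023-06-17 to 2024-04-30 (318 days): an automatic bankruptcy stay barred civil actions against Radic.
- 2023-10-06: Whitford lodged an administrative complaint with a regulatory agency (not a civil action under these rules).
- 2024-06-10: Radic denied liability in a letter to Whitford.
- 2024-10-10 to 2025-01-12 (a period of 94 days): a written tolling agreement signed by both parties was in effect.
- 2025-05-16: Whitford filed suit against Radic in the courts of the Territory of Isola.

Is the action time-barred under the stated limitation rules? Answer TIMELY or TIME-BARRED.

Under the discovery rule, the claim accrued on 2022-12-18, when Whitford discovered the injury — not on the 2020-12-26 date of the underlying act.
The untolled deadline — 1 year after 2022-12-18 — is 2023-12-18.
The period was tolled for 318 days by the automatic bankruptcy stay (2023-06-17 to 2024-04-30), pushing the deadline to 2024-10-31.
Because the written tolling agreement ran from 2024-10-10 to 2025-01-12, the deadline is extended by 94 days to 2025-02-02.
Nothing else in the chronology tolls or restarts the period.
Whitford filed on 2025-05-16, after the 2025-02-02 deadline, so the action is time-barred.

TIME-BARRED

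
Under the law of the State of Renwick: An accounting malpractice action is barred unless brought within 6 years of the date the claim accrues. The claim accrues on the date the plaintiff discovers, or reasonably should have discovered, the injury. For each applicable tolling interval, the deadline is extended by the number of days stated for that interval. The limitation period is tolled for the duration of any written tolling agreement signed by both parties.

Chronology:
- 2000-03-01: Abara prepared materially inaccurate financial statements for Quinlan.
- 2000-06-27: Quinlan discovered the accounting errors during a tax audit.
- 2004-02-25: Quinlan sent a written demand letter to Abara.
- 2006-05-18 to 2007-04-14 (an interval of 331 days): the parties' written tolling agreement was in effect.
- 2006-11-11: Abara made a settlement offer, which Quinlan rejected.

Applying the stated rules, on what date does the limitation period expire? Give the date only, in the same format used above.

2007-05-24

The claim did not accrue until Quinlan discovered the injury on 2000-06-27; the 2000-03-01 act date does not start the clock under the stated rule.
6 years from 2000-06-27 is 2006-06-27.
Because the written tolling agreement ran from 2006-05-18 to 2007-04-14, the deadline is extended by 331 days to 2007-05-24.
None of the other events listed affects the running of the period under the stated rules.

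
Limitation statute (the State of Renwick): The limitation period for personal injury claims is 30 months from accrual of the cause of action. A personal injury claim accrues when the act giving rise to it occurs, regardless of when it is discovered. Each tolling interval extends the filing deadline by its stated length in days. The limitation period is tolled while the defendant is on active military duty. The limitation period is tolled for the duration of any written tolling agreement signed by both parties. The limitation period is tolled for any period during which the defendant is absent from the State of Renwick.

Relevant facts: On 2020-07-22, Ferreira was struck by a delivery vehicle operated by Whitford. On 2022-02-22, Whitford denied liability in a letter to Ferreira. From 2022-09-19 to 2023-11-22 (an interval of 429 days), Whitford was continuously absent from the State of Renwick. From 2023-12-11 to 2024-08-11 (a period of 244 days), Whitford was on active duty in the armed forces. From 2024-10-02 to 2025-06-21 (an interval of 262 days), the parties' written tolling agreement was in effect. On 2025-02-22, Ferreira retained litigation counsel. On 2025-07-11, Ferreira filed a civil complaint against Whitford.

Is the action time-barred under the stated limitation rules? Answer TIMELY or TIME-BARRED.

The limitation period began to run on 2020-07-22.
30 months from 2020-07-22 is 2023-01-22.
Because the defendant's absence from the jurisdiction ran from 2022-09-19 to 2023-11-22, the deadline is extended by 429 days to 2024-03-26.
Because the defendant's active military service ran from 2023-12-11 to 2024-08-11, the deadline is extended by 244 days to 2024-11-25.
Because the written tolling agreement ran from 2024-10-02 to 2025-06-21, the deadline is extended by 262 days to 2025-08-14.
The other events in the timeline have no effect on the limitation period under the stated rules.
Filing on 2025-07-11 beat the 2025-08-14 deadline — the action is timely.

TIMELY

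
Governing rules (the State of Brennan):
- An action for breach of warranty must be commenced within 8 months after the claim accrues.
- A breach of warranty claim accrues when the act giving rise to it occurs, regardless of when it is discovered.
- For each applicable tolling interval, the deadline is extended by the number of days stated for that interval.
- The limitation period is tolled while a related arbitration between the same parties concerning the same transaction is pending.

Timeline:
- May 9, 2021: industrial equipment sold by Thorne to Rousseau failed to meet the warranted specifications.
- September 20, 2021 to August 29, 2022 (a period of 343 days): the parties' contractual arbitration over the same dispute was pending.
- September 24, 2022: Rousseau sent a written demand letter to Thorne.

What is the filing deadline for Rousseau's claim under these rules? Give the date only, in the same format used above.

The limitation period began to run on May 9, 2021.
8 months from May 9, 2021 is January 9, 2022.
The period was tolled for 343 days by the pending related arbitration (September 20, 2021 to August 29, 2022), pushing the deadline to December 18, 2022.
Nothing else in the chronology tolls or restarts the period.

December 18, 2022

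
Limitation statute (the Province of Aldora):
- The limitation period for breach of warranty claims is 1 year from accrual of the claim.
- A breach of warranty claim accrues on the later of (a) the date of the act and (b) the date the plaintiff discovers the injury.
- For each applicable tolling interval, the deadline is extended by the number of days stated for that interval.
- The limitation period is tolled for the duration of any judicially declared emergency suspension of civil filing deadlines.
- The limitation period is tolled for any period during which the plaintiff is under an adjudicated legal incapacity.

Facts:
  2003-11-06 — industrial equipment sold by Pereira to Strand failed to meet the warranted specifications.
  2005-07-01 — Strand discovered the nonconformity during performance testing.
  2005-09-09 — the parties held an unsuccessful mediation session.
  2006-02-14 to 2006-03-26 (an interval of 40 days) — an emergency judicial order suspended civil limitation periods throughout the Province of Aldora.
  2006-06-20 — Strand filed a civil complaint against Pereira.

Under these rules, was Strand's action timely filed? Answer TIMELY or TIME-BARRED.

The claim accrued on 2005-07-01 — the later of the 2003-11-06 act and the 2005-07-01 discovery.
The untolled deadline — 1 year after 2005-07-01 — is 2006-07-01.
The period was tolled for 40 days by the emergency suspension of filing deadlines (2006-02-14 to 2006-03-26), pushing the deadline to 2006-08-10.
The other events in the timeline have no effect on the limitation period under the stated rules.
The 2006-06-20 filing precedes the 2006-08-10 deadline; the claim is timely.

TIMELY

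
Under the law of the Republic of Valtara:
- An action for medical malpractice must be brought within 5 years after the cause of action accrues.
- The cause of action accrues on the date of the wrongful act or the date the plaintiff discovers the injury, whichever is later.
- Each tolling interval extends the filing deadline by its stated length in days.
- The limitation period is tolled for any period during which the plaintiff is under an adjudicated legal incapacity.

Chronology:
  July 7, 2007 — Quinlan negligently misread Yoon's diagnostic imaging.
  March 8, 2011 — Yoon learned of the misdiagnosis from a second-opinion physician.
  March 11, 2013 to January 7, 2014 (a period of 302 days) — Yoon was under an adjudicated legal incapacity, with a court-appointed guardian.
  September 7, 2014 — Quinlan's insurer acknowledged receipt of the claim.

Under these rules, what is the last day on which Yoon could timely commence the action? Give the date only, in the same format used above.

January 4, 2017

Because discovery on March 8, 2011 post-dates the July 7, 2007 act, accrual under the later-of rule falls on March 8, 2011.
The untolled deadline — 5 years after March 8, 2011 — is March 8, 2016.
The period was tolled for 302 days by the plaintiff's legal incapacity (March 11, 2013 to January 7, 2014), pushing the deadline to January 4, 2017.
The other events in the timeline have no effect on the limitation period under the stated rules.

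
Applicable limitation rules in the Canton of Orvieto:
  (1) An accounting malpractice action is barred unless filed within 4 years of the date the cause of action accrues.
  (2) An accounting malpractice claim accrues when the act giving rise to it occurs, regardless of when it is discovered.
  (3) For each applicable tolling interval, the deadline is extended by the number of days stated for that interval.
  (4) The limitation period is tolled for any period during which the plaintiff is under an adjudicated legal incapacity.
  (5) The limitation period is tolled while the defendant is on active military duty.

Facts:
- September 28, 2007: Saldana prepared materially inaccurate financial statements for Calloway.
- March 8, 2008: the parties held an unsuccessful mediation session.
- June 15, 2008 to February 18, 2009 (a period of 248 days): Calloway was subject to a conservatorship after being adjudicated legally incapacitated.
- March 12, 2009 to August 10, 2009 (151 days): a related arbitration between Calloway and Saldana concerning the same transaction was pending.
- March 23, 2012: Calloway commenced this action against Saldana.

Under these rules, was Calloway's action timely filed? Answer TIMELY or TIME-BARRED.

TIMELY

The limitation period began to run on September 28, 2007.
Adding the 4 years base period to September 28, 2007 gives a deadline of September 28, 2011, before any tolling.
Because the plaintiff's legal incapacity ran from June 15, 2008 to February 18, 2009, the deadline is extended by 248 days to June 2, 2012.
No stated provision tolls the period for a pending arbitration, so the interval from March 12, 2009 to August 10, 2009 has no effect on the deadline.
None of the other events listed affects the running of the period under the stated rules.
The March 23, 2012 filing precedes the June 2, 2012 deadline; the claim is timely.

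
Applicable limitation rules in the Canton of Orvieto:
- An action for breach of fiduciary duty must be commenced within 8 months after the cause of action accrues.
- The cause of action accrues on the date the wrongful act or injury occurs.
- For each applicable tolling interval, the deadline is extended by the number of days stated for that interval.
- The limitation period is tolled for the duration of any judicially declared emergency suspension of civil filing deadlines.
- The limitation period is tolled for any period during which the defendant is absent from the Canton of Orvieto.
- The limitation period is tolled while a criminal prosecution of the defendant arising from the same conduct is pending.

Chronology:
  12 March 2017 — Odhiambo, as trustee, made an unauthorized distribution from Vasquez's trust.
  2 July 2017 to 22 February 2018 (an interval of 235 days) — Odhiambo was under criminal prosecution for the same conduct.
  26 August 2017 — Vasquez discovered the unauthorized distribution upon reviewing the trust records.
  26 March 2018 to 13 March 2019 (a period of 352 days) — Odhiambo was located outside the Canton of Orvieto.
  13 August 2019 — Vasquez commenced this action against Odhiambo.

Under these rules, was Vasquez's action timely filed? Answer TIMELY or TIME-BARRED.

TIME-BARRED

Because the rule ties accrual to occurrence, the claim accrued on 12 March 2017, not on the 26 August 2017 discovery date.
8 months from 12 March 2017 is 12 November 2017.
The period was tolled for 235 days by the pending criminal prosecution (2 July 2017 to 22 February 2018), pushing the deadline to 5 July 2018.
The defendant's absence from the jurisdiction from 26 March 2018 to 13 March 2019 tolled the period for 352 days, extending the deadline to 22 June 2019.
Vasquez filed on 13 August 2019, after the 22 June 2019 deadline, so the action is time-barred.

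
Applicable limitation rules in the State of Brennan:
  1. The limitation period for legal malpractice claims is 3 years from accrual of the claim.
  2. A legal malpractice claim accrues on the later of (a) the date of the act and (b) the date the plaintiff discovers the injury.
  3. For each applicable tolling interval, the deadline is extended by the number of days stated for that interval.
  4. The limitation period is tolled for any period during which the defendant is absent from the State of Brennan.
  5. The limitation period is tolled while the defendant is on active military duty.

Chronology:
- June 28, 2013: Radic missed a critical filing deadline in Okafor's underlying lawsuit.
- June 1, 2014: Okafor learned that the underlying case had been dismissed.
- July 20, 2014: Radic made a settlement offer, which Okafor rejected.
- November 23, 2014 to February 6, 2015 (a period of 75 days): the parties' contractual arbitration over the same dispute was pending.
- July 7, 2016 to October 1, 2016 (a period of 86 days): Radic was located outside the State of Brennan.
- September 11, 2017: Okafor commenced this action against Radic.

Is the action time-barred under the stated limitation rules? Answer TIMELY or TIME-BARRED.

TIME-BARRED

The claim accrued on June 1, 2014 — the later of the June 28, 2013 act and the June 1, 2014 discovery.
3 years from June 1, 2014 is June 1, 2017.
Because the defendant's absence from the jurisdiction ran from July 7, 2016 to October 1, 2016, the deadline is extended by 86 days to August 26, 2017.
Although a pending arbitration ran from November 23, 2014 to February 6, 2015, the stated rules do not make that a tolling event, so it is disregarded.
None of the other events listed affects the running of the period under the stated rules.
Filing on September 11, 2017 missed the August 26, 2017 deadline — the action is time-barred.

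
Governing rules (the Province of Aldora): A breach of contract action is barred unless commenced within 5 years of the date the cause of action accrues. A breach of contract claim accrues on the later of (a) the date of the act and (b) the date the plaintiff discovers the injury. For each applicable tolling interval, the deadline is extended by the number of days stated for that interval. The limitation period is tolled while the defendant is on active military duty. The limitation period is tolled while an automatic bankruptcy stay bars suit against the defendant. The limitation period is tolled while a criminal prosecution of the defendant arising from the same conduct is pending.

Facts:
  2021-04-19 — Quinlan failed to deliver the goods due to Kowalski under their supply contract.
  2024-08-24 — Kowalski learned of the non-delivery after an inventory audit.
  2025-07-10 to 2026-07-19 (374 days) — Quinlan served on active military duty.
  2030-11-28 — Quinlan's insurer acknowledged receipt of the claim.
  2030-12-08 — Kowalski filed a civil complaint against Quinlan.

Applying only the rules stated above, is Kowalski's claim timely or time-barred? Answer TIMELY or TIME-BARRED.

Because discovery on 2024-08-24 post-dates the 2021-04-19 act, accrual under the later-of rule falls on 2024-08-24.
5 years from 2024-08-24 is 2029-08-24.
Because the defendant's active military service ran from 2025-07-10 to 2026-07-19, the deadline is extended by 374 days to 2030-09-02.
The other events in the timeline have no effect on the limitation period under the stated rules.
Filing on 2030-12-08 missed the 2030-09-02 deadline — the action is time-barred.

TIME-BARRED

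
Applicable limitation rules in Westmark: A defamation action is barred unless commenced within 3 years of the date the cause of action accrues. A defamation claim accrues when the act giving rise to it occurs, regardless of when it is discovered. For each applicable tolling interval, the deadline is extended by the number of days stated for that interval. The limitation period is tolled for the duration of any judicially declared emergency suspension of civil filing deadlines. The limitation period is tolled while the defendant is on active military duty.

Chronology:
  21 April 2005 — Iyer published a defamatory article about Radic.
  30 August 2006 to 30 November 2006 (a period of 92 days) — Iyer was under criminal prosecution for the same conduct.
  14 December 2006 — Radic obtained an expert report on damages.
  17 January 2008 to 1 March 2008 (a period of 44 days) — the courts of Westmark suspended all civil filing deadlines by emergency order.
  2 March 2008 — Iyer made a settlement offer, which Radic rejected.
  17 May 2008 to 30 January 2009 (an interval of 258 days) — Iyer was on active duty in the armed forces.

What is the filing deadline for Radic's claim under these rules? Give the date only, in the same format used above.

17 February 2009

The claim accrued on 21 April 2005, when the wrongful act occurred.
3 years from 21 April 2005 is 21 April 2008.
The emergency suspension of filing deadlines from 17 January 2008 to 1 March 2008 tolled the period for 44 days, extending the deadline to 4 June 2008.
Because the defendant's active military service ran from 17 May 2008 to 30 January 2009, the deadline is extended by 258 days to 17 February 2009.
Although a criminal prosecution ran from 30 August 2006 to 30 November 2006, the stated rules do not make that a tolling event, so it is disregarded.
The other events in the timeline have no effect on the limitation period under the stated rules.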